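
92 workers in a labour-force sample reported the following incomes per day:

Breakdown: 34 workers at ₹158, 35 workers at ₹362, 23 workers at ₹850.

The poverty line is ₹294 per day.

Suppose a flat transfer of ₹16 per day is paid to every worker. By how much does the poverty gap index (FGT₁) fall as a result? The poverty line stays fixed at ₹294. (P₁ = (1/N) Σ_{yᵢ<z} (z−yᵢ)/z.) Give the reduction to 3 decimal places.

Before: below the line — 34×₹158; poverty gap index (FGT₁) = 0.17096.
After the ₹16 transfer: below the line — 34×₹174; poverty gap index (FGT₁) = 0.15084.
Reduction = 0.17096 − 0.15084 = 0.020.

0.020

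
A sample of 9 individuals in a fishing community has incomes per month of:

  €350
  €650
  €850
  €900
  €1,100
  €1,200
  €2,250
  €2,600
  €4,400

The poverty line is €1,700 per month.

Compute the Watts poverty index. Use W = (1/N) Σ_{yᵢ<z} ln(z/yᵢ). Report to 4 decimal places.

Below z: €350, €650, €850, €900, €1,100, €1,200 (q = 6 of N = 9).
Log shortfalls: ln(1700/350) = 1.5805; ln(1700/650) = 0.9614; ln(1700/850) = 0.6931; ln(1700/900) = 0.6360; ln(1700/1100) = 0.4353; ln(1700/1200) = 0.3483.
W = 4.654622 / 9 = 0.5172.

0.5172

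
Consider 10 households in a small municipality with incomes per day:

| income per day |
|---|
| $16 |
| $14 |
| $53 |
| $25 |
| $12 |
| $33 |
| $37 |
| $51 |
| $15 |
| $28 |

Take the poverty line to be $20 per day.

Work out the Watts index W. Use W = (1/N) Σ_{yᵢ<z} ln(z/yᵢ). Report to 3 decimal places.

Incomes under z: $12, $14, $15, $16 (q = 4 of N = 10).
Log gaps: ln(20/12) = 0.5108; ln(20/14) = 0.3567; ln(20/15) = 0.2877; ln(20/16) = 0.2231.
W = 1.378326 / 10 = 0.138.

0.138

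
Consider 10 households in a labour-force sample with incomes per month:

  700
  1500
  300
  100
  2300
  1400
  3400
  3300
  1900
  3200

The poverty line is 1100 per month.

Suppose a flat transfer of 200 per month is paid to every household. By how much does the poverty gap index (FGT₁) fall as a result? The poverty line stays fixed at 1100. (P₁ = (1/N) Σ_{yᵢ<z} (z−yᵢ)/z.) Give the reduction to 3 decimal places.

Before: below the line — 100, 300, 700; poverty gap index (FGT₁) = 0.20000.
After the 200 transfer: below the line — 300, 500, 900; poverty gap index (FGT₁) = 0.14545.
Reduction = 0.20000 − 0.14545 = 0.055.

0.055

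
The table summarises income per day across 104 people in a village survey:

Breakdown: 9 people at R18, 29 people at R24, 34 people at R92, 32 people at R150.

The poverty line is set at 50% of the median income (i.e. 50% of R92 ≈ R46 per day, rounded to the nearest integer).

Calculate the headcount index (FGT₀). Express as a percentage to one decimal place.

38 of the 104 people have income below R46.
H = 38/104 = 36.5%.

36.5%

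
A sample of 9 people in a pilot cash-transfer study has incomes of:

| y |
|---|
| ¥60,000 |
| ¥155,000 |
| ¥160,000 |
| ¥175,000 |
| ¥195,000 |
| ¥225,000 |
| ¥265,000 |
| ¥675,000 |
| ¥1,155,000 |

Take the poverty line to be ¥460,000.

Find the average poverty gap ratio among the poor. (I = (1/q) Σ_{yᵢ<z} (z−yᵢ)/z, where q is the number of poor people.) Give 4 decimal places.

0.6165

Below the line: ¥60,000, ¥155,000, ¥160,000, ¥175,000, ¥195,000, ¥225,000, ¥265,000 (q = 7 of N = 9).
Relative gaps: 0.8696, 0.6630, 0.6522, 0.6196, 0.5761, 0.5109, 0.4239; sum = 4.315217.
I averages over the q = 7 poor units only: 4.315217 / 7 = 0.6165.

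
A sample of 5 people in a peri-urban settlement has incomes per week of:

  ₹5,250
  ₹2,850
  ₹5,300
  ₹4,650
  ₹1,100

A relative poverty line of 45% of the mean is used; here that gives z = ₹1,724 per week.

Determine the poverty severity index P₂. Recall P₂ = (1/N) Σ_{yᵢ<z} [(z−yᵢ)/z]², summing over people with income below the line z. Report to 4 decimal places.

Below the line: ₹1,100 (q = 1 of N = 5).
Relative gaps: (1724−1100)/1724 = 0.3619.
Squared: 0.1310.
Sum = 0.131007; P₂ = 0.131007 / 5 = 0.0262.

0.0262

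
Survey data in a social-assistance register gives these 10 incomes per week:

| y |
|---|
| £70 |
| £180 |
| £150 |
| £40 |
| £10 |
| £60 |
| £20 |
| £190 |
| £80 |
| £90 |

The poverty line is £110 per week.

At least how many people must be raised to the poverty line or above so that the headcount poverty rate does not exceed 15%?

6

Currently q = 7 of N = 10 are below the line (H = 0.700).
A headcount ratio of at most 15% allows at most ⌊0.15 × 10⌋ = 1 poor people.
So at least 7 − 1 = 6 must be lifted.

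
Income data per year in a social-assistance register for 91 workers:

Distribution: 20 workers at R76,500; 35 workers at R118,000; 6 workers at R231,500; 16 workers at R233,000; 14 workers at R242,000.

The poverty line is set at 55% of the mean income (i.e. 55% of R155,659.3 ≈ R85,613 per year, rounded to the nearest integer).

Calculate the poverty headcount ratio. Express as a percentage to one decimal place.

20 of the 91 workers have income below R85,613.
H = 20/91 = 22.0%.

22.0%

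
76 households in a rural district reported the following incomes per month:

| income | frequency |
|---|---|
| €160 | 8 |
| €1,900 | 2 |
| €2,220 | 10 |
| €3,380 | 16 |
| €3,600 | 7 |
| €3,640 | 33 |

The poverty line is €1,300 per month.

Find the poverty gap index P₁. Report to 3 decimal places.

0.092

Below the line: 8×€160 (q = 8 of N = 76).
Gap ratios (z−y)/z: (1300−160)/1300 = 0.8769 (×8).
Sum of shortfalls = 7.015385; P₁ averages over all N: 7.015385 / 76 = 0.092.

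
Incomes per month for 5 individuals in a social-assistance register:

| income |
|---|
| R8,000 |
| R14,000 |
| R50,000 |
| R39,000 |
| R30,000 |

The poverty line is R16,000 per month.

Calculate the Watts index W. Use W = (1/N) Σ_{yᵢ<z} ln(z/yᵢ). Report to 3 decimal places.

0.165

Below z: R8,000, R14,000 (q = 2 of N = 5).
Log shortfalls: ln(16000/8000) = 0.6931; ln(16000/14000) = 0.1335.
W = 0.826679 / 5 = 0.165.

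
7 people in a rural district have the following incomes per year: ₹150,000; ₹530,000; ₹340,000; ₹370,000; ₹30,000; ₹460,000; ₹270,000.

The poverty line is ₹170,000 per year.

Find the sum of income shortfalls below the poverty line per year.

₹160,000

Incomes under z: ₹30,000, ₹150,000 (q = 2 of N = 7).
Individual gaps: 170000−30000 = 140000; 170000−150000 = 20000.
Aggregate gap = ₹160,000.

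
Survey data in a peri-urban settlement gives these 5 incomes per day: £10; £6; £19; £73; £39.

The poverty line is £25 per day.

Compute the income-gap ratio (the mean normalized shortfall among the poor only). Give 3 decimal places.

0.533

Below z: £6, £10, £19 (q = 3 of N = 5).
Shortfall ratios (z−y)/z: 0.7600, 0.6000, 0.2400; sum = 1.600000.
I averages over the q = 3 poor units only: 1.600000 / 3 = 0.533.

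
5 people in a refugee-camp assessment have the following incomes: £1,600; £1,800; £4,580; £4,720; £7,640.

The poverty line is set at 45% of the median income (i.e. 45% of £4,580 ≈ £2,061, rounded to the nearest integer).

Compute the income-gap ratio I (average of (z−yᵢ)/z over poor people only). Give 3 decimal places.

0.175

Below the line: £1,600, £1,800 (q = 2 of N = 5).
Shortfall ratios (z−y)/z: 0.2237, 0.1266; sum = 0.350315.
I averages over the q = 2 poor units only: 0.350315 / 2 = 0.175.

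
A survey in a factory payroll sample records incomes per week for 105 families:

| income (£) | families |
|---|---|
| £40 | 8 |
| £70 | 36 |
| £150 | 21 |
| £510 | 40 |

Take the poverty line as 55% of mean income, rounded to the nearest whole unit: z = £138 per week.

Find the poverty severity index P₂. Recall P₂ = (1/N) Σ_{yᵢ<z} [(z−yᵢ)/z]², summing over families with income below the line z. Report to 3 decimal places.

Below the line: 8×£40, 36×£70 (q = 44 of N = 105).
Relative gaps: (138−40)/138 = 0.7101 (×8); (138−70)/138 = 0.4928 (×36).
Squared: 0.5043 (×8); 0.2428 (×36).
Sum = 12.775467; P₂ = 12.775467 / 105 = 0.122.

0.122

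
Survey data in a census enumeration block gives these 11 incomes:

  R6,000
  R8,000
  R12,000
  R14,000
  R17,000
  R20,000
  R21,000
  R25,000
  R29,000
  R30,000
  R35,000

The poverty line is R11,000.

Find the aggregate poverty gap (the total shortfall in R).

Incomes under z: R6,000, R8,000 (q = 2 of N = 11).
Individual gaps: 11000−6000 = 5000; 11000−8000 = 3000.
Aggregate gap = R8,000.

R8,000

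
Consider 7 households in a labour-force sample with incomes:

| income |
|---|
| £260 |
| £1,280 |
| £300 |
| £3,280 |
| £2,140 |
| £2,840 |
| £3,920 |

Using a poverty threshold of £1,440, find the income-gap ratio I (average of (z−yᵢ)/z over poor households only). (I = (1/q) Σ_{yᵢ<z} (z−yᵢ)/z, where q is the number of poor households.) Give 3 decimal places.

Incomes under z: £260, £300, £1,280 (q = 3 of N = 7).
Shortfall ratios (z−y)/z: 0.8194, 0.7917, 0.1111; sum = 1.722222.
The income-gap ratio divides by q (the poor only): 1.722222 / 3 = 0.574.

0.574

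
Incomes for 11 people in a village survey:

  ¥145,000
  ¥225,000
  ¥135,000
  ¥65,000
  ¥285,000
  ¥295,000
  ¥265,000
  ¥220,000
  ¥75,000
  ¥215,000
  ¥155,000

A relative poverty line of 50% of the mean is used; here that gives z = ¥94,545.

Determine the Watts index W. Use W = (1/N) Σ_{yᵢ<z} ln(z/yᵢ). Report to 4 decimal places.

Incomes under z: ¥65,000, ¥75,000 (q = 2 of N = 11).
ln(z/y) terms: ln(94545/65000) = 0.3747; ln(94545/75000) = 0.2316.
W = 0.606276 / 11 = 0.0551.

0.0551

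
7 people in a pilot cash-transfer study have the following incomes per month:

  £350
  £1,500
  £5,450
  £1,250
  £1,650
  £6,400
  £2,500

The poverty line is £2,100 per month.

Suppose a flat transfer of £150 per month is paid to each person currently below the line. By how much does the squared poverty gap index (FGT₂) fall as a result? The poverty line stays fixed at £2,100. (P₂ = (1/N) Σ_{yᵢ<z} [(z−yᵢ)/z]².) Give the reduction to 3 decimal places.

Before: below the line — £350, £1,250, £1,500, £1,650; squared poverty gap index (FGT₂) = 0.14083.
After the £150 transfer: below the line — £500, £1,400, £1,650, £1,800; squared poverty gap index (FGT₂) = 0.10828.
Reduction = 0.14083 − 0.10828 = 0.033.

0.033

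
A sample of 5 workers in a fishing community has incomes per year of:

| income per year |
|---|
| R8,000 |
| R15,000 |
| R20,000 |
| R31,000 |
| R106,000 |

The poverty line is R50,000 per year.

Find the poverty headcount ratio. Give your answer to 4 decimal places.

4 of the 5 workers have income below R50,000.
H = 4/5 = 0.8000.

0.8000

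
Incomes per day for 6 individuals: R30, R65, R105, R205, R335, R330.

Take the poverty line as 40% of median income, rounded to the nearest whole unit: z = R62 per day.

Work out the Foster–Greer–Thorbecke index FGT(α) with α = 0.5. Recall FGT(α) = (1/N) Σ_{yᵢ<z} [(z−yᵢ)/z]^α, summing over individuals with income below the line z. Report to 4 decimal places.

0.1197

Below z: R30 (q = 1 of N = 6).
Normalized shortfalls: (62−30)/62 = 0.5161.
Raised to α = 0.5: 0.71842.
Sum = 0.718421; FGT(0.5) = 0.718421 / 6 = 0.1197.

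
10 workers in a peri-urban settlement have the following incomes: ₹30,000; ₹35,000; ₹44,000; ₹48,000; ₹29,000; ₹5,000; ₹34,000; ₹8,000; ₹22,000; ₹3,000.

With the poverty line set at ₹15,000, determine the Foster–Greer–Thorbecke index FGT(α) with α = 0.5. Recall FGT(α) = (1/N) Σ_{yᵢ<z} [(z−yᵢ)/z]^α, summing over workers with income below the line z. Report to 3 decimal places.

Below the line: ₹3,000, ₹5,000, ₹8,000 (q = 3 of N = 10).
Shortfall ratios: (15000−3000)/15000 = 0.8000; (15000−5000)/15000 = 0.6667; (15000−8000)/15000 = 0.4667.
Raised to α = 0.5: 0.89443; 0.81650; 0.68313.
Sum = 2.394054; FGT(0.5) = 2.394054 / 10 = 0.239.

0.239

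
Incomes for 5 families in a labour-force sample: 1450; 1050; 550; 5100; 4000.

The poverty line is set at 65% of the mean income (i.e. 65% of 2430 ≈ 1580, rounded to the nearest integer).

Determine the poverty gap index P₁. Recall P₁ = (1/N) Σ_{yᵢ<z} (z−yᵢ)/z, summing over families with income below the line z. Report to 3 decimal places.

0.214

Incomes under z: 550, 1050, 1450 (q = 3 of N = 5).
Relative gaps: (1580−550)/1580 = 0.6519; (1580−1050)/1580 = 0.3354; (1580−1450)/1580 = 0.0823.
Sum of shortfalls = 1.069620; P₁ averages over all N: 1.069620 / 5 = 0.214.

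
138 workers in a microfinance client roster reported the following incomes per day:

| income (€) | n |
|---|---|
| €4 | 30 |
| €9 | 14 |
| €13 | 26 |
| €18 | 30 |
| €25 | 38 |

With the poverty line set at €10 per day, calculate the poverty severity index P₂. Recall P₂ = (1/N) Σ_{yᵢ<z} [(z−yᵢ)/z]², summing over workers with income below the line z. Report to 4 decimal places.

Below z: 30×€4, 14×€9 (q = 44 of N = 138).
Gap ratios (z−y)/z: (10−4)/10 = 0.6000 (×30); (10−9)/10 = 0.1000 (×14).
Squared: 0.3600 (×30); 0.0100 (×14).
Sum = 10.940000; P₂ = 10.940000 / 138 = 0.0793.

0.0793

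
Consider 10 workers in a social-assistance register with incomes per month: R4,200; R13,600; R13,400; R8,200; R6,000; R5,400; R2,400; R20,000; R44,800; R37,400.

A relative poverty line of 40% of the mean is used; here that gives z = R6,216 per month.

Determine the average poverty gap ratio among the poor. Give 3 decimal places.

0.276

Poor units: R2,400, R4,200, R5,400, R6,000 (q = 4 of N = 10).
Relative gaps: 0.6139, 0.3243, 0.1313, 0.0347; sum = 1.104247.
I averages over the q = 4 poor units only: 1.104247 / 4 = 0.276.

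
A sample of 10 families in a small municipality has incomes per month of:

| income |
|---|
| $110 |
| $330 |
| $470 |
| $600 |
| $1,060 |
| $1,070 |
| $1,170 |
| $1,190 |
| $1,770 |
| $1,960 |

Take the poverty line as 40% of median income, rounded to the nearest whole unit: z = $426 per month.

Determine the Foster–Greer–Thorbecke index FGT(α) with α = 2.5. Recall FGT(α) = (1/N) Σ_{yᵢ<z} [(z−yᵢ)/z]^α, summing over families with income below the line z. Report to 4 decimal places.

Below the line: $110, $330 (q = 2 of N = 10).
Shortfall ratios: (426−110)/426 = 0.7418; (426−330)/426 = 0.2254.
Raised to α = 2.5: 0.47391; 0.02411.
Sum = 0.498015; FGT(2.5) = 0.498015 / 10 = 0.0498.

0.0498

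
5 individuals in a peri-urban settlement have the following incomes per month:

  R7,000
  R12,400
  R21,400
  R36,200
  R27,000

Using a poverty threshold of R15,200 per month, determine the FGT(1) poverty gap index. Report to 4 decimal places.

Incomes under z: R7,000, R12,400 (q = 2 of N = 5).
Relative gaps: (15200−7000)/15200 = 0.5395; (15200−12400)/15200 = 0.1842.
Sum of shortfalls = 0.723684; P₁ averages over all N: 0.723684 / 5 = 0.1447.

0.1447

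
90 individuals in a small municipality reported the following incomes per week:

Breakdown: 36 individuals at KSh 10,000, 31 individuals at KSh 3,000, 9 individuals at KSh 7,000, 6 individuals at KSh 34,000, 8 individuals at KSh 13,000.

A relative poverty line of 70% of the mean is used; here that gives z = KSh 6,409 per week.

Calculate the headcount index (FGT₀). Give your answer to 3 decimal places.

0.344

31 of the 90 individuals have income below KSh 6,409.
H = 31/90 = 0.344.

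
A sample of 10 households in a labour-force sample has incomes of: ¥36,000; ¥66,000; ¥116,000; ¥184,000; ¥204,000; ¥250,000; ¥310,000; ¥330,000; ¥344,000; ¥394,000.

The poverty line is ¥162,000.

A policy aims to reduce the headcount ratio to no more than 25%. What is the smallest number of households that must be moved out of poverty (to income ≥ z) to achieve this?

1

3 of the 10 households are poor, so H = 3/10 = 0.300.
A headcount ratio of at most 25% allows at most ⌊0.25 × 10⌋ = 2 poor households.
So at least 3 − 2 = 1 must be lifted.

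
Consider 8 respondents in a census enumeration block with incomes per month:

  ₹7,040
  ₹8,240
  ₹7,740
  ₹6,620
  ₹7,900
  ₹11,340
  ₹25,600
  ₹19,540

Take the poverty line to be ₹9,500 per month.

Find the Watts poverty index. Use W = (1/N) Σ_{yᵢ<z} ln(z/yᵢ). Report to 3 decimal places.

Below the line: ₹6,620, ₹7,040, ₹7,740, ₹7,900, ₹8,240 (q = 5 of N = 8).
ln(z/y) terms: ln(9500/6620) = 0.3612; ln(9500/7040) = 0.2997; ln(9500/7740) = 0.2049; ln(9500/7900) = 0.1844; ln(9500/8240) = 0.1423.
W = 1.192491 / 8 = 0.149.

0.149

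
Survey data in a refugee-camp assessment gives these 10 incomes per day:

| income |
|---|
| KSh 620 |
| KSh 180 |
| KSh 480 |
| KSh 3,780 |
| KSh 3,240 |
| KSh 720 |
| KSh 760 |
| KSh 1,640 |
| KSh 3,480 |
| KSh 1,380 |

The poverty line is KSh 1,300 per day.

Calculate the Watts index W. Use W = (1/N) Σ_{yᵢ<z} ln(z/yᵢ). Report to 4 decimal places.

0.4842

Below z: KSh 180, KSh 480, KSh 620, KSh 720, KSh 760 (q = 5 of N = 10).
Log gaps: ln(1300/180) = 1.9772; ln(1300/480) = 0.9963; ln(1300/620) = 0.7404; ln(1300/720) = 0.5909; ln(1300/760) = 0.5368.
W = 4.841566 / 10 = 0.4842.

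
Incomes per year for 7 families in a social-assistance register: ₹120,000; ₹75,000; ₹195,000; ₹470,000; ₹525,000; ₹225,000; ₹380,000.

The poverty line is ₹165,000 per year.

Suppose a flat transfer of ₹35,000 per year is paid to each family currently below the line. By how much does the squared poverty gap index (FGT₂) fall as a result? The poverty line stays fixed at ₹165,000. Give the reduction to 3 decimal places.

0.037

Before: below the line — ₹75,000, ₹120,000; squared poverty gap index (FGT₂) = 0.05313.
After the ₹35,000 transfer: below the line — ₹110,000, ₹155,000; squared poverty gap index (FGT₂) = 0.01640.
Reduction = 0.05313 − 0.01640 = 0.037.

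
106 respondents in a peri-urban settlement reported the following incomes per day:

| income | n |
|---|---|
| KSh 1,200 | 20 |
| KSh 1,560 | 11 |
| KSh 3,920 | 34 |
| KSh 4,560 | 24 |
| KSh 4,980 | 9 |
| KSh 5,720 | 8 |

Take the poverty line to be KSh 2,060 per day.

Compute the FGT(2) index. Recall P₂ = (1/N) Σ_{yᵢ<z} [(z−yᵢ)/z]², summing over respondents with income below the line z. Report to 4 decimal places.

Poor units: 20×KSh 1,200, 11×KSh 1,560 (q = 31 of N = 106).
Shortfall ratios: (2060−1200)/2060 = 0.4175 (×20); (2060−1560)/2060 = 0.2427 (×11).
Squared: 0.1743 (×20); 0.0589 (×11).
Sum = 4.133754; P₂ = 4.133754 / 106 = 0.0390.

0.0390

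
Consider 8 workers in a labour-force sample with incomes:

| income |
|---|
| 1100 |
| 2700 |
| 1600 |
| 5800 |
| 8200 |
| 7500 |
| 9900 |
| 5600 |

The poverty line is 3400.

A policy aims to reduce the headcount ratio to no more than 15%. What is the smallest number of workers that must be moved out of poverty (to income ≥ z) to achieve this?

Currently q = 3 of N = 8 are below the line (H = 0.375).
A headcount ratio of at most 15% allows at most ⌊0.15 × 8⌋ = 1 poor workers.
So at least 3 − 1 = 2 must be lifted.

2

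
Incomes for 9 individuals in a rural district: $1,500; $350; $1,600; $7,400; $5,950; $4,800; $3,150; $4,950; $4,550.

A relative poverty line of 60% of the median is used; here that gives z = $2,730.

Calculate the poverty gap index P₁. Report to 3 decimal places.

Below z: $350, $1,500, $1,600 (q = 3 of N = 9).
Shortfall ratios: (2730−350)/2730 = 0.8718; (2730−1500)/2730 = 0.4505; (2730−1600)/2730 = 0.4139.
Sum of shortfalls = 1.736264; P₁ averages over all N: 1.736264 / 9 = 0.193.

0.193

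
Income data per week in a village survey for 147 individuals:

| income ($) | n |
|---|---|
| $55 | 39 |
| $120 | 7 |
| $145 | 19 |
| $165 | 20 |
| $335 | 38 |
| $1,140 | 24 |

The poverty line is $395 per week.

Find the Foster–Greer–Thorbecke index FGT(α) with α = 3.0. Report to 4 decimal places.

Poor units: 39×$55, 7×$120, 19×$145, 20×$165, 38×$335 (q = 123 of N = 147).
Relative gaps: (395−55)/395 = 0.8608 (×39); (395−120)/395 = 0.6962 (×7); (395−145)/395 = 0.6329 (×19); (395−165)/395 = 0.5823 (×20); (395−335)/395 = 0.1519 (×38).
Raised to α = 3.0: 0.63774 (×39); 0.33745 (×7); 0.25353 (×19); 0.19742 (×20); 0.00350 (×38).
Sum = 36.132754; FGT(3.0) = 36.132754 / 147 = 0.2458.

0.2458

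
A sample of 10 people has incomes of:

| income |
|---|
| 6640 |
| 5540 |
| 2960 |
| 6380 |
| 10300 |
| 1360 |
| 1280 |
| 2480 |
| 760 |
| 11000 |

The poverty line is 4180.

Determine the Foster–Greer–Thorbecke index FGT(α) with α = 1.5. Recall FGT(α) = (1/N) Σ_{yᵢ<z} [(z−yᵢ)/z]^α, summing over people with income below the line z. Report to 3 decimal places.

0.229

Below the line: 760, 1280, 1360, 2480, 2960 (q = 5 of N = 10).
Gap ratios (z−y)/z: (4180−760)/4180 = 0.8182; (4180−1280)/4180 = 0.6938; (4180−1360)/4180 = 0.6746; (4180−2480)/4180 = 0.4067; (4180−2960)/4180 = 0.2919.
Raised to α = 1.5: 0.74007; 0.57787; 0.55413; 0.25936; 0.15768.
Sum = 2.289117; FGT(1.5) = 2.289117 / 10 = 0.229.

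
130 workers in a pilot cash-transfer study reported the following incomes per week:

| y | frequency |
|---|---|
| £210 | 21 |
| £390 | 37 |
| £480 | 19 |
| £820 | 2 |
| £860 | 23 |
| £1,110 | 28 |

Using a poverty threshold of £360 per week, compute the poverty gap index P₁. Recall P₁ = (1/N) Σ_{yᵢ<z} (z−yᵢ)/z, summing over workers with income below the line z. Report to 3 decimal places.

0.067

Poor units: 21×£210 (q = 21 of N = 130).
Relative gaps: (360−210)/360 = 0.4167 (×21).
Sum of shortfalls = 8.750000; P₁ averages over all N: 8.750000 / 130 = 0.067.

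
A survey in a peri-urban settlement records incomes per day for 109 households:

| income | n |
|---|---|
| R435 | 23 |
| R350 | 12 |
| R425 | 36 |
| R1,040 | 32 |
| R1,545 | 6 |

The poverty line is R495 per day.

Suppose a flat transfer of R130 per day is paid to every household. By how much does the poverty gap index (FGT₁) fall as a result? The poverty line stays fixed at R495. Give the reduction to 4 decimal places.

Before: below the line — 12×R350, 36×R425, 23×R435; poverty gap index (FGT₁) = 0.104532.
After the R130 transfer: below the line — 12×R480; poverty gap index (FGT₁) = 0.003336.
Reduction = 0.104532 − 0.003336 = 0.1012.

0.1012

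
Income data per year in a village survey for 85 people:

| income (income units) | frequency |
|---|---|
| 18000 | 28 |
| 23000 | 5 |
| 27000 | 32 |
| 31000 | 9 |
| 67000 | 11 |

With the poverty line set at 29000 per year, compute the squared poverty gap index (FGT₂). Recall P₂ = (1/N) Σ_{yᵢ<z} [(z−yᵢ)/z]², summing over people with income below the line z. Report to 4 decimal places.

Poor units: 28×18000, 5×23000, 32×27000 (q = 65 of N = 85).
Shortfall ratios: (29000−18000)/29000 = 0.3793 (×28); (29000−23000)/29000 = 0.2069 (×5); (29000−27000)/29000 = 0.0690 (×32).
Squared: 0.1439 (×28); 0.0428 (×5); 0.0048 (×32).
Sum = 4.394768; P₂ = 4.394768 / 85 = 0.0517.

0.0517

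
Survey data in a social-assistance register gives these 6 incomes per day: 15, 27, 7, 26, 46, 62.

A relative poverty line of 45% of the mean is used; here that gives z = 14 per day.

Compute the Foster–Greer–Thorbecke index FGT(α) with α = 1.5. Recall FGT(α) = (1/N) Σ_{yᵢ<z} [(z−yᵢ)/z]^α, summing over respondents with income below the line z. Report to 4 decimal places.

Below the line: 7 (q = 1 of N = 6).
Gap ratios (z−y)/z: (14−7)/14 = 0.5000.
Raised to α = 1.5: 0.35355.
Sum = 0.353553; FGT(1.5) = 0.353553 / 6 = 0.0589.

0.0589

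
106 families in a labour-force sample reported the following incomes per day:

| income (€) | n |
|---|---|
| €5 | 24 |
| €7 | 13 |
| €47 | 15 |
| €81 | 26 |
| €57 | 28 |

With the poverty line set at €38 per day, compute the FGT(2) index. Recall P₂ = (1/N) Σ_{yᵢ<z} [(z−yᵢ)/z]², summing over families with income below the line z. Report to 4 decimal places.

0.2524

Below the line: 24×€5, 13×€7 (q = 37 of N = 106).
Normalized shortfalls: (38−5)/38 = 0.8684 (×24); (38−7)/38 = 0.8158 (×13).
Squared: 0.7542 (×24); 0.6655 (×13).
Sum = 26.751385; P₂ = 26.751385 / 106 = 0.2524.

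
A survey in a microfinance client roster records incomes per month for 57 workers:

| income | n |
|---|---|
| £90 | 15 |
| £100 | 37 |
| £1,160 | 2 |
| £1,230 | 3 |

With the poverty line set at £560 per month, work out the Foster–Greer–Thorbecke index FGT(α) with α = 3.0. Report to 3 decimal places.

Poor units: 15×£90, 37×£100 (q = 52 of N = 57).
Shortfall ratios: (560−90)/560 = 0.8393 (×15); (560−100)/560 = 0.8214 (×37).
Raised to α = 3.0: 0.59119 (×15); 0.55425 (×37).
Sum = 29.375325; FGT(3.0) = 29.375325 / 57 = 0.515.

0.515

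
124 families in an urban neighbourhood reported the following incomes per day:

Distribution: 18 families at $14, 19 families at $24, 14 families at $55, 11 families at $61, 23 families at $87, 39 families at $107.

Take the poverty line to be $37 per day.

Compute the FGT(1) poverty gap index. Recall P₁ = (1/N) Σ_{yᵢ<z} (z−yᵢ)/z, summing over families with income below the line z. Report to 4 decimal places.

Incomes under z: 18×$14, 19×$24 (q = 37 of N = 124).
Shortfall ratios: (37−14)/37 = 0.6216 (×18); (37−24)/37 = 0.3514 (×19).
Σ = 17.864865. Dividing by the full population N = 124 gives P₁ = 0.1441.

0.1441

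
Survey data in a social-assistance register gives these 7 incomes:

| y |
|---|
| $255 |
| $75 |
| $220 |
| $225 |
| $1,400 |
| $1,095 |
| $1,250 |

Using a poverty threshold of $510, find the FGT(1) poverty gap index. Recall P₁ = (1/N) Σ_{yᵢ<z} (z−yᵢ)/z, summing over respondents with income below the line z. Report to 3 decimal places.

Incomes under z: $75, $220, $225, $255 (q = 4 of N = 7).
Gap ratios (z−y)/z: (510−75)/510 = 0.8529; (510−220)/510 = 0.5686; (510−225)/510 = 0.5588; (510−255)/510 = 0.5000.
Σ = 2.480392. Dividing by the full population N = 7 gives P₁ = 0.354.

0.354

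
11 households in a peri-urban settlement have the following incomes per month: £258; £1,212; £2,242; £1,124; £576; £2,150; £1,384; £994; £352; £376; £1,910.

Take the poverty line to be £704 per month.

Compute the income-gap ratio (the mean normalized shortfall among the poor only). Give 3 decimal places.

0.445

Below the line: £258, £352, £376, £576 (q = 4 of N = 11).
Shortfall ratios (z−y)/z: 0.6335, 0.5000, 0.4659, 0.1818; sum = 1.781250.
I averages over the q = 4 poor units only: 1.781250 / 4 = 0.445.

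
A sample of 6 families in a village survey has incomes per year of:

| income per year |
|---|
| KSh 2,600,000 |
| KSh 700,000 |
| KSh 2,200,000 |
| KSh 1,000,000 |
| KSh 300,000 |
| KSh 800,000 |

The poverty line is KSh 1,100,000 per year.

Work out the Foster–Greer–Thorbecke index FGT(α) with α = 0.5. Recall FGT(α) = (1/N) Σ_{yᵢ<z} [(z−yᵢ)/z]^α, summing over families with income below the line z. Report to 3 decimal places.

Below z: KSh 300,000, KSh 700,000, KSh 800,000, KSh 1,000,000 (q = 4 of N = 6).
Gap ratios (z−y)/z: (1100000−300000)/1100000 = 0.7273; (1100000−700000)/1100000 = 0.3636; (1100000−800000)/1100000 = 0.2727; (1100000−1000000)/1100000 = 0.0909.
Raised to α = 0.5: 0.85280; 0.60302; 0.52223; 0.30151.
Sum = 2.279570; FGT(0.5) = 2.279570 / 6 = 0.380.

0.380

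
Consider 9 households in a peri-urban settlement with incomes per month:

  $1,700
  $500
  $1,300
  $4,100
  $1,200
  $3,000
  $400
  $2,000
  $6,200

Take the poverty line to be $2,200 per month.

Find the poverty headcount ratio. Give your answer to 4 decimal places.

6 of the 9 households have income below $2,200.
H = 6/9 = 0.6667.

0.6667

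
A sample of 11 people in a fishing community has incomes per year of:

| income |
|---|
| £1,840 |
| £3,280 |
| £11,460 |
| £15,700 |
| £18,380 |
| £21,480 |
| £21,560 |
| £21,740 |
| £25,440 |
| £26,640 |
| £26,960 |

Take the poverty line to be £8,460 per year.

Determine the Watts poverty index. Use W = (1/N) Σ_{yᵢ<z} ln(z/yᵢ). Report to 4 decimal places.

0.2248

Poor units: £1,840, £3,280 (q = 2 of N = 11).
ln(z/y) terms: ln(8460/1840) = 1.5256; ln(8460/3280) = 0.9475.
W = 2.473089 / 11 = 0.2248.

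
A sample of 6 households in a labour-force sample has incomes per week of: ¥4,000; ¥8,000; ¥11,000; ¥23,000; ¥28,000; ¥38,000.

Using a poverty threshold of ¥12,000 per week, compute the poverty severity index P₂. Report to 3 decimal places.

Poor units: ¥4,000, ¥8,000, ¥11,000 (q = 3 of N = 6).
Normalized shortfalls: (12000−4000)/12000 = 0.6667; (12000−8000)/12000 = 0.3333; (12000−11000)/12000 = 0.0833.
Squared: 0.4444; 0.1111; 0.0069.
Sum = 0.562500; P₂ = 0.562500 / 6 = 0.094.

0.094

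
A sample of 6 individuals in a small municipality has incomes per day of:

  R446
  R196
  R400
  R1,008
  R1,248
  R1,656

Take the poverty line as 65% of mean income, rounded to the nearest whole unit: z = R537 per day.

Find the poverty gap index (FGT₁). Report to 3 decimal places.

0.177

Incomes under z: R196, R400, R446 (q = 3 of N = 6).
Shortfall ratios: (537−196)/537 = 0.6350; (537−400)/537 = 0.2551; (537−446)/537 = 0.1695.
Sum of shortfalls = 1.059590; P₁ averages over all N: 1.059590 / 6 = 0.177.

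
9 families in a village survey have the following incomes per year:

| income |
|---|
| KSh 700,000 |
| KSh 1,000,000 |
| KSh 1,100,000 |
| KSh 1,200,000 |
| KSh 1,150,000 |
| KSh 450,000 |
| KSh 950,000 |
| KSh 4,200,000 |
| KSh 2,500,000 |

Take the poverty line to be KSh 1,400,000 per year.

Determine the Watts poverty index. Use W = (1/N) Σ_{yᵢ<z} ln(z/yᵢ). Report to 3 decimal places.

0.349

Poor units: KSh 450,000, KSh 700,000, KSh 950,000, KSh 1,000,000, KSh 1,100,000, KSh 1,150,000, KSh 1,200,000 (q = 7 of N = 9).
Log gaps: ln(1400000/450000) = 1.1350; ln(1400000/700000) = 0.6931; ln(1400000/950000) = 0.3878; ln(1400000/1000000) = 0.3365; ln(1400000/1100000) = 0.2412; ln(1400000/1150000) = 0.1967; ln(1400000/1200000) = 0.1542.
W = 3.144388 / 9 = 0.349.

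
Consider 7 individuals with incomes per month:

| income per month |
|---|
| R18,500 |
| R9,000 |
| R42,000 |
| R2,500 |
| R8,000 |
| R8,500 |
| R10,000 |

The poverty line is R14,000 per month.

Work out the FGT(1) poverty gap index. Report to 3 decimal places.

Poor units: R2,500, R8,000, R8,500, R9,000, R10,000 (q = 5 of N = 7).
Normalized shortfalls: (14000−2500)/14000 = 0.8214; (14000−8000)/14000 = 0.4286; (14000−8500)/14000 = 0.3929; (14000−9000)/14000 = 0.3571; (14000−10000)/14000 = 0.2857.
Sum of shortfalls = 2.285714; P₁ averages over all N: 2.285714 / 7 = 0.327.

0.327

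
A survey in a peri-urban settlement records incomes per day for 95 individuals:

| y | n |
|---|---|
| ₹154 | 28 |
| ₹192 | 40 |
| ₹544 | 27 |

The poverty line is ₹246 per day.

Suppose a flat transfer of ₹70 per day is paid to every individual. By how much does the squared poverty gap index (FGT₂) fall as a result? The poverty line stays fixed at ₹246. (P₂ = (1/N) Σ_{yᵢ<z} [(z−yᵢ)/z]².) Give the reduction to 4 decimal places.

0.0592

Before: below the line — 28×₹154, 40×₹192; squared poverty gap index (FGT₂) = 0.061512.
After the ₹70 transfer: below the line — 28×₹224; squared poverty gap index (FGT₂) = 0.002357.
Reduction = 0.061512 − 0.002357 = 0.0592.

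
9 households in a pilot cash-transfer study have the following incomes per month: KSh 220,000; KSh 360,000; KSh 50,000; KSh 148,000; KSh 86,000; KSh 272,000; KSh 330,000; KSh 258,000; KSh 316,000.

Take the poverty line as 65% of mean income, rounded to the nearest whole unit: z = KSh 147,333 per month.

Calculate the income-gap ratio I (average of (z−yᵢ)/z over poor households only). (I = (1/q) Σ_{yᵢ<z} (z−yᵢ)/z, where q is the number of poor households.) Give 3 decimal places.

Below the line: KSh 50,000, KSh 86,000 (q = 2 of N = 9).
Relative gaps: 0.6606, 0.4163; sum = 1.076921.
The income-gap ratio divides by q (the poor only): 1.076921 / 2 = 0.538.

0.538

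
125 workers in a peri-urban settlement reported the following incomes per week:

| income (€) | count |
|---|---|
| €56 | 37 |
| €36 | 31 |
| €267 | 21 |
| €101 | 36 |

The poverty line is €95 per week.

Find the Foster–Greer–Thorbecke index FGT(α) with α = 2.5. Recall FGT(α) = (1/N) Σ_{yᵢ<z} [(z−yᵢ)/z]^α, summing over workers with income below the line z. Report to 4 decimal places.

0.1073

Incomes under z: 31×€36, 37×€56 (q = 68 of N = 125).
Gap ratios (z−y)/z: (95−36)/95 = 0.6211 (×31); (95−56)/95 = 0.4105 (×37).
Raised to α = 2.5: 0.30396 (×31); 0.10798 (×37).
Sum = 13.418204; FGT(2.5) = 13.418204 / 125 = 0.1073.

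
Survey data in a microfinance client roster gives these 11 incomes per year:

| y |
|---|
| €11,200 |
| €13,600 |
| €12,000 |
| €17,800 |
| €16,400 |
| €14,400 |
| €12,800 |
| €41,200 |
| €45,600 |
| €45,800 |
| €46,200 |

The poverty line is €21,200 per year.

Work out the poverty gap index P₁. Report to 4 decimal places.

Below z: €11,200, €12,000, €12,800, €13,600, €14,400, €16,400, €17,800 (q = 7 of N = 11).
Shortfall ratios: (21200−11200)/21200 = 0.4717; (21200−12000)/21200 = 0.4340; (21200−12800)/21200 = 0.3962; (21200−13600)/21200 = 0.3585; (21200−14400)/21200 = 0.3208; (21200−16400)/21200 = 0.2264; (21200−17800)/21200 = 0.1604.
Sum of shortfalls = 2.367925; P₁ averages over all N: 2.367925 / 11 = 0.2153.

0.2153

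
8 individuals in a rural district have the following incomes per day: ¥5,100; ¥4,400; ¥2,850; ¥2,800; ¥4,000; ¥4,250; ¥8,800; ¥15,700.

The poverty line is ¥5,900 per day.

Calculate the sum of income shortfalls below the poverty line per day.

¥12,000

Below the line: ¥2,800, ¥2,850, ¥4,000, ¥4,250, ¥4,400, ¥5,100 (q = 6 of N = 8).
Individual gaps: 5900−2800 = 3100; 5900−2850 = 3050; 5900−4000 = 1900; 5900−4250 = 1650; 5900−4400 = 1500; 5900−5100 = 800.
Aggregate gap = ¥12,000.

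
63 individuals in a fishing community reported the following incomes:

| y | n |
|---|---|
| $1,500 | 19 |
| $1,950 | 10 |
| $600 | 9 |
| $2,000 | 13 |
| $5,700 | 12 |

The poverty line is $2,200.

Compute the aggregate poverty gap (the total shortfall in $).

Incomes under z: 9×$600, 19×$1,500, 10×$1,950, 13×$2,000 (q = 51 of N = 63).
Individual gaps: 9×(2200−600) = 14400; 19×(2200−1500) = 13300; 10×(2200−1950) = 2500; 13×(2200−2000) = 2600.
Aggregate gap = $32,800.

$32,800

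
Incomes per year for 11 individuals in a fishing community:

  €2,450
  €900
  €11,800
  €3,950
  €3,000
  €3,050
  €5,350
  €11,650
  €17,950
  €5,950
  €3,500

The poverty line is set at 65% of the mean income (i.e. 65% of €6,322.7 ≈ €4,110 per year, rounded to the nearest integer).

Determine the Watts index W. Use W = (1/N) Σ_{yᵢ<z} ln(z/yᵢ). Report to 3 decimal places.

Below the line: €900, €2,450, €3,000, €3,050, €3,500, €3,950 (q = 6 of N = 11).
ln(z/y) terms: ln(4110/900) = 1.5188; ln(4110/2450) = 0.5173; ln(4110/3000) = 0.3148; ln(4110/3050) = 0.2983; ln(4110/3500) = 0.1607; ln(4110/3950) = 0.0397.
W = 2.849578 / 11 = 0.259.

0.259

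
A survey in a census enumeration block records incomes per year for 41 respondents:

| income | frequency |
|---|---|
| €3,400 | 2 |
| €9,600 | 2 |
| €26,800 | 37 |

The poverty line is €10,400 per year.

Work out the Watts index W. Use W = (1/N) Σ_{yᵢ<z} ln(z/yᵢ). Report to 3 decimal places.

0.058

Below the line: 2×€3,400, 2×€9,600 (q = 4 of N = 41).
Log gaps: ln(10400/3400) = 1.1180 (×2); ln(10400/9600) = 0.0800 (×2).
W = 2.396146 / 41 = 0.058.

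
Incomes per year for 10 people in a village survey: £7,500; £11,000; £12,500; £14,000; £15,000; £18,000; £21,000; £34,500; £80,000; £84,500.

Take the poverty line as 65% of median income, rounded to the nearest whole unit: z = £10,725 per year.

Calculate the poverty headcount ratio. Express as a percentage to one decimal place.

1 of the 10 people have income below £10,725.
H = 1/10 = 10.0%.

10.0%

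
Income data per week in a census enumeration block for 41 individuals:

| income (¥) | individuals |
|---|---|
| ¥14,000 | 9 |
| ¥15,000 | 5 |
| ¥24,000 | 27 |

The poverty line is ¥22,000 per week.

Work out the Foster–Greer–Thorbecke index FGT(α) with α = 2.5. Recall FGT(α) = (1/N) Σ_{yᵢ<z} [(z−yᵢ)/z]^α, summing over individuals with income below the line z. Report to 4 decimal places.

0.0245

Incomes under z: 9×¥14,000, 5×¥15,000 (q = 14 of N = 41).
Gap ratios (z−y)/z: (22000−14000)/22000 = 0.3636 (×9); (22000−15000)/22000 = 0.3182 (×5).
Raised to α = 2.5: 0.07974 (×9); 0.05711 (×5).
Sum = 1.003181; FGT(2.5) = 1.003181 / 41 = 0.0245.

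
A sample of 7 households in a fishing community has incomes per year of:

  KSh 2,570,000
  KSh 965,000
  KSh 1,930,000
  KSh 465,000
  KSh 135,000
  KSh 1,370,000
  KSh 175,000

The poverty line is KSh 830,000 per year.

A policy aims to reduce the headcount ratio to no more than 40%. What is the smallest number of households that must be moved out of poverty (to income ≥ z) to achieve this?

Currently q = 3 of N = 7 are below the line (H = 0.429).
A headcount ratio of at most 40% allows at most ⌊0.40 × 7⌋ = 2 poor households.
So at least 3 − 2 = 1 must be lifted.

1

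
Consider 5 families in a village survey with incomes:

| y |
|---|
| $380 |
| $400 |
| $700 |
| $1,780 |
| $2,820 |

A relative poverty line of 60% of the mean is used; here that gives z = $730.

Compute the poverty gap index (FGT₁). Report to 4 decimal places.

0.1945

Poor units: $380, $400, $700 (q = 3 of N = 5).
Shortfall ratios: (730−380)/730 = 0.4795; (730−400)/730 = 0.4521; (730−700)/730 = 0.0411.
Sum of shortfalls = 0.972603; P₁ averages over all N: 0.972603 / 5 = 0.1945.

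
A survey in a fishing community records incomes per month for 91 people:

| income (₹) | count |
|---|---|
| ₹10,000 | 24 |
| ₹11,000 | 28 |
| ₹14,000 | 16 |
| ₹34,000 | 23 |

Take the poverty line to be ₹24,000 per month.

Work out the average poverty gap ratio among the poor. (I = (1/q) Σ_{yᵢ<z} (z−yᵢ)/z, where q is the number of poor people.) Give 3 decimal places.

0.527

Below the line: 24×₹10,000, 28×₹11,000, 16×₹14,000 (q = 68 of N = 91).
Shortfall ratios (z−y)/z: 0.5833 (×24), 0.5417 (×28), 0.4167 (×16); sum = 35.833333.
The income-gap ratio divides by q (the poor only): 35.833333 / 68 = 0.527.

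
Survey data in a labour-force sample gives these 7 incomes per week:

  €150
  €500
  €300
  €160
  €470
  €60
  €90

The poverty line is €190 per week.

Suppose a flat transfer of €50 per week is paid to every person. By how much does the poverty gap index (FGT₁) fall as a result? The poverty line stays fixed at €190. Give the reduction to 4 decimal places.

0.1278

Before: below the line — €60, €90, €150, €160; poverty gap index (FGT₁) = 0.225564.
After the €50 transfer: below the line — €110, €140; poverty gap index (FGT₁) = 0.097744.
Reduction = 0.225564 − 0.097744 = 0.1278.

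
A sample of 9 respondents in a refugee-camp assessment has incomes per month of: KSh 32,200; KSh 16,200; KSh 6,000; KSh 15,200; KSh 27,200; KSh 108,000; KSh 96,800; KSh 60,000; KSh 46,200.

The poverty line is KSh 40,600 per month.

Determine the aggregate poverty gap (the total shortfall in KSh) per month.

Below the line: KSh 6,000, KSh 15,200, KSh 16,200, KSh 27,200, KSh 32,200 (q = 5 of N = 9).
Individual gaps: 40600−6000 = 34600; 40600−15200 = 25400; 40600−16200 = 24400; 40600−27200 = 13400; 40600−32200 = 8400.
Aggregate gap = KSh 106,200.

KSh 106,200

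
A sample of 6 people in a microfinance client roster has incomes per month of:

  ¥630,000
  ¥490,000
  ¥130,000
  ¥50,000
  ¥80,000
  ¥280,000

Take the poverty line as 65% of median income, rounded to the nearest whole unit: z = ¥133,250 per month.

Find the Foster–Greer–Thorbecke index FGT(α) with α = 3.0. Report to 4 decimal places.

0.0513

Poor units: ¥50,000, ¥80,000, ¥130,000 (q = 3 of N = 6).
Shortfall ratios: (133250−50000)/133250 = 0.6248; (133250−80000)/133250 = 0.3996; (133250−130000)/133250 = 0.0244.
Raised to α = 3.0: 0.24387; 0.06382; 0.00001.
Sum = 0.307700; FGT(3.0) = 0.307700 / 6 = 0.0513.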